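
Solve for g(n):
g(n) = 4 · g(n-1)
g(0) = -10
Pure geometric recurrence with ratio 4.
By induction g(n) = g(0) · (4)^n = - 10 \cdot 4^{n}.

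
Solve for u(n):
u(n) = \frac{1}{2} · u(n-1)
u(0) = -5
Pure geometric recurrence with ratio \frac{1}{2}.
By induction u(n) = u(0) · (\frac{1}{2})^n = - 5 \cdot 2^{- n}.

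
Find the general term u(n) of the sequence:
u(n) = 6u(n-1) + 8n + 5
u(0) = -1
First-order linear with linear forcing.
Homogeneous solution: u_h(n) = A·(6)^n.
Try particular u_p(n) = pn + q. Substituting:
  pn + q = 6(p(n-1) + q) + 8n + 5.
Matching the n-coefficient: p = 6p + 8 ⇒ p = - \frac{8}{5}.
Matching constants: q = -6p + 6q + 5 ⇒ q = - \frac{73}{25}.
General: u(n) = A·(6)^n - \frac{8 n}{5} - \frac{73}{25}.
Apply u(0) = -1: A - \frac{73}{25} = -1 ⇒ A = \frac{48}{25}.
So u(n) = \frac{48 \cdot 6^{n}}{25} - \frac{8 n}{5} - \frac{73}{25}.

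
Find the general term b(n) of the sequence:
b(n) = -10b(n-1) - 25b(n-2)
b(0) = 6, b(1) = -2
Characteristic equation: x² + 10x + 25 = 0, which is (x - (-5))².
Repeated root r = -5.
General solution: b(n) = (A + Bn)·(-5)^n.
From b(0) = 6: A = 6.
From b(1) = -2: (A + B)·(-5) = -2 ⇒ B = - \frac{28}{5}.
So b(n) = \left(6 - \frac{28 n}{5}\right) \cdot (-5)^n.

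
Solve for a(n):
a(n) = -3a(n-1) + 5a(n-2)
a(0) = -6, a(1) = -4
Characteristic equation: x² + 3x - 5 = 0.
Discriminant Δ = (-3)² + 4·(5) = 29.
Roots r₁,₂ = (-3 ± √29)/2, so r₁ = - \frac{3}{2} + \frac{\sqrt{29}}{2}, r₂ = - \frac{\sqrt{29}}{2} - \frac{3}{2}.
General solution: a(n) = A·r₁^n + B·r₂^n.
From the initial conditions, A + B = -6 and r₁A + r₂B = -4.
Since r₁ - r₂ = √29: A = (-4 - (-6)r₂)/√29 = -3 - \frac{13 \sqrt{29}}{29}, and B = -6 - A = -3 + \frac{13 \sqrt{29}}{29}.
So a(n) = \left(-3 - \frac{13 \sqrt{29}}{29}\right)\left(- \frac{3}{2} + \frac{\sqrt{29}}{2}\right)^n + \left(-3 + \frac{13 \sqrt{29}}{29}\right)\left(- \frac{\sqrt{29}}{2} - \frac{3}{2}\right)^n.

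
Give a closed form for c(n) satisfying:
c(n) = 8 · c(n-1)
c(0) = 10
Pure geometric recurrence with ratio 8.
By induction c(n) = c(0) · (8)^n = 10 \cdot 8^{n}.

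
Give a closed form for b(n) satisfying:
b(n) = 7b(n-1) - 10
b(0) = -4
First-order linear non-homogeneous.
Homogeneous solution: b_h(n) = A·(7)^n.
Try constant particular solution b_p = K: K = 7K - 10 ⇒ K = \frac{5}{3}.
General: b(n) = A·(7)^n + \frac{5}{3}.
Apply b(0) = -4: A + \frac{5}{3} = -4 ⇒ A = - \frac{17}{3}.
So b(n) = \frac{5}{3} - \frac{17 \cdot 7^{n}}{3}.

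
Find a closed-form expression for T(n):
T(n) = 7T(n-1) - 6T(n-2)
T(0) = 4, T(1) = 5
Characteristic equation: x² - 7x + 6 = 0, which factors as (x - (6))(x - (1)) = 0.
Roots r₁ = 6, r₂ = 1 (distinct).
General solution: T(n) = A·(6)^n + B·(1)^n.
From T(0) = 4: A + B = 4.
From T(1) = 5: 6A + B = 5.
Solving: A = \frac{1}{5}, B = \frac{19}{5}.
So T(n) = \frac{6^{n}}{5} + \frac{19}{5}.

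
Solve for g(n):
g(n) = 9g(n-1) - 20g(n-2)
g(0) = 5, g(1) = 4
Characteristic equation: x² - 9x + 20 = 0, which factors as (x - (5))(x - (4)) = 0.
Roots r₁ = 5, r₂ = 4 (distinct).
General solution: g(n) = A·(5)^n + B·(4)^n.
From g(0) = 5: A + B = 5.
From g(1) = 4: 5A + 4B = 4.
Solving: A = -16, B = 21.
So g(n) = 21 \cdot 4^{n} - 16 \cdot 5^{n}.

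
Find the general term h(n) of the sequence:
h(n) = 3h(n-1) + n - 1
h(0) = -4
First-order linear with linear forcing.
Homogeneous solution: h_h(n) = A·(3)^n.
Try particular h_p(n) = pn + q. Substituting:
  pn + q = 3(p(n-1) + q) + n - 1.
Matching the n-coefficient: p = 3p + 1 ⇒ p = - \frac{1}{2}.
Matching constants: q = -3p + 3q - 1 ⇒ q = - \frac{1}{4}.
General: h(n) = A·(3)^n - \frac{n}{2} - \frac{1}{4}.
Apply h(0) = -4: A - \frac{1}{4} = -4 ⇒ A = - \frac{15}{4}.
So h(n) = - \frac{15 \cdot 3^{n}}{4} - \frac{n}{2} - \frac{1}{4}.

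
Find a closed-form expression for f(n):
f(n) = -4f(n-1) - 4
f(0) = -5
First-order linear non-homogeneous.
Homogeneous solution: f_h(n) = A·(-4)^n.
Try constant particular solution f_p = K: K = -4K - 4 ⇒ K = - \frac{4}{5}.
General: f(n) = A·(-4)^n - \frac{4}{5}.
Apply f(0) = -5: A - \frac{4}{5} = -5 ⇒ A = - \frac{21}{5}.
So f(n) = - \frac{21 \left(-4\right)^{n}}{5} - \frac{4}{5}.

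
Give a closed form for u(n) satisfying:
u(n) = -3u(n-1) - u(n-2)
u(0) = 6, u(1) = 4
Characteristic equation: x² + 3x + 1 = 0.
Discriminant Δ = (-3)² + 4·(-1) = 5.
Roots r₁,₂ = (-3 ± √5)/2, so r₁ = - \frac{3}{2} + \frac{\sqrt{5}}{2}, r₂ = - \frac{3}{2} - \frac{\sqrt{5}}{2}.
General solution: u(n) = A·r₁^n + B·r₂^n.
From the initial conditions, A + B = 6 and r₁A + r₂B = 4.
Since r₁ - r₂ = √5: A = (4 - (6)r₂)/√5 = 3 + \frac{13 \sqrt{5}}{5}, and B = 6 - A = 3 - \frac{13 \sqrt{5}}{5}.
So u(n) = \left(3 + \frac{13 \sqrt{5}}{5}\right)\left(- \frac{3}{2} + \frac{\sqrt{5}}{2}\right)^n + \left(3 - \frac{13 \sqrt{5}}{5}\right)\left(- \frac{3}{2} - \frac{\sqrt{5}}{2}\right)^n.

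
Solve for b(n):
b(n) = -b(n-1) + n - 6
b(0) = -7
First-order linear with linear forcing.
Homogeneous solution: b_h(n) = A·(-1)^n.
Try particular b_p(n) = pn + q. Substituting:
  pn + q = -(p(n-1) + q) + n - 6.
Matching the n-coefficient: p = -p + 1 ⇒ p = \frac{1}{2}.
Matching constants: q = p - q - 6 ⇒ q = - \frac{11}{4}.
General: b(n) = A·(-1)^n + \frac{n}{2} - \frac{11}{4}.
Apply b(0) = -7: A - \frac{11}{4} = -7 ⇒ A = - \frac{17}{4}.
So b(n) = - \frac{17 \left(-1\right)^{n}}{4} + \frac{n}{2} - \frac{11}{4}.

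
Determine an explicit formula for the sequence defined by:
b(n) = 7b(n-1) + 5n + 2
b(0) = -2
First-order linear with linear forcing.
Homogeneous solution: b_h(n) = A·(7)^n.
Try particular b_p(n) = pn + q. Substituting:
  pn + q = 7(p(n-1) + q) + 5n + 2.
Matching the n-coefficient: p = 7p + 5 ⇒ p = - \frac{5}{6}.
Matching constants: q = -7p + 7q + 2 ⇒ q = - \frac{47}{36}.
General: b(n) = A·(7)^n - \frac{5 n}{6} - \frac{47}{36}.
Apply b(0) = -2: A - \frac{47}{36} = -2 ⇒ A = - \frac{25}{36}.
So b(n) = - \frac{25 \cdot 7^{n}}{36} - \frac{5 n}{6} - \frac{47}{36}.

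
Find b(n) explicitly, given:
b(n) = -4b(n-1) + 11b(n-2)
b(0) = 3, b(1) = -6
Characteristic equation: x² + 4x - 11 = 0.
Discriminant Δ = (-4)² + 4·(11) = 60.
Roots r₁,₂ = (-4 ± √60)/2, so r₁ = -2 + \sqrt{15}, r₂ = - \sqrt{15} - 2.
General solution: b(n) = A·r₁^n + B·r₂^n.
From the initial conditions, A + B = 3 and r₁A + r₂B = -6.
Since r₁ - r₂ = √60: A = (-6 - (3)r₂)/√60 = \frac{3}{2}, and B = 3 - A = \frac{3}{2}.
So b(n) = \left(\frac{3}{2}\right)\left(-2 + \sqrt{15}\right)^n + \left(\frac{3}{2}\right)\left(- \sqrt{15} - 2\right)^n.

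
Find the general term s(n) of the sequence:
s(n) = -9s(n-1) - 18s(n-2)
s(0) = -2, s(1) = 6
Characteristic equation: x² + 9x + 18 = 0, which factors as (x - (-3))(x - (-6)) = 0.
Roots r₁ = -3, r₂ = -6 (distinct).
General solution: s(n) = A·(-3)^n + B·(-6)^n.
From s(0) = -2: A + B = -2.
From s(1) = 6: -3A - 6B = 6.
Solving: A = -2, B = 0.
So s(n) = - 2 \left(-3\right)^{n}.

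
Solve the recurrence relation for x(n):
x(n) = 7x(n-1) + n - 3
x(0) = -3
First-order linear with linear forcing.
Homogeneous solution: x_h(n) = A·(7)^n.
Try particular x_p(n) = pn + q. Substituting:
  pn + q = 7(p(n-1) + q) + n - 3.
Matching the n-coefficient: p = 7p + 1 ⇒ p = - \frac{1}{6}.
Matching constants: q = -7p + 7q - 3 ⇒ q = \frac{11}{36}.
General: x(n) = A·(7)^n - \frac{n}{6} + \frac{11}{36}.
Apply x(0) = -3: A + \frac{11}{36} = -3 ⇒ A = - \frac{119}{36}.
So x(n) = - \frac{119 \cdot 7^{n}}{36} - \frac{n}{6} + \frac{11}{36}.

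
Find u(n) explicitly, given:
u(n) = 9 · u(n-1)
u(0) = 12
Pure geometric recurrence with ratio 9.
By induction u(n) = u(0) · (9)^n = 12 \cdot 9^{n}.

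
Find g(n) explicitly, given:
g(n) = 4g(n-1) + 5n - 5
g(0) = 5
First-order linear with linear forcing.
Homogeneous solution: g_h(n) = A·(4)^n.
Try particular g_p(n) = pn + q. Substituting:
  pn + q = 4(p(n-1) + q) + 5n - 5.
Matching the n-coefficient: p = 4p + 5 ⇒ p = - \frac{5}{3}.
Matching constants: q = -4p + 4q - 5 ⇒ q = - \frac{5}{9}.
General: g(n) = A·(4)^n - \frac{5 n}{3} - \frac{5}{9}.
Apply g(0) = 5: A - \frac{5}{9} = 5 ⇒ A = \frac{50}{9}.
So g(n) = \frac{50 \cdot 4^{n}}{9} - \frac{5 n}{3} - \frac{5}{9}.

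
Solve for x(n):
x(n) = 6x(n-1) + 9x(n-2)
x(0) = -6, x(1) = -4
Characteristic equation: x² - 6x - 9 = 0.
Discriminant Δ = (6)² + 4·(9) = 72.
Roots r₁,₂ = (6 ± √72)/2, so r₁ = 3 + 3 \sqrt{2}, r₂ = 3 - 3 \sqrt{2}.
General solution: x(n) = A·r₁^n + B·r₂^n.
From the initial conditions, A + B = -6 and r₁A + r₂B = -4.
Since r₁ - r₂ = √72: A = (-4 - (-6)r₂)/√72 = -3 + \frac{7 \sqrt{2}}{6}, and B = -6 - A = -3 - \frac{7 \sqrt{2}}{6}.
So x(n) = \left(-3 + \frac{7 \sqrt{2}}{6}\right)\left(3 + 3 \sqrt{2}\right)^n + \left(-3 - \frac{7 \sqrt{2}}{6}\right)\left(3 - 3 \sqrt{2}\right)^n.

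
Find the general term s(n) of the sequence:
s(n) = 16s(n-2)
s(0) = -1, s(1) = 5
Characteristic equation: x² - 16 = 0, which factors as (x - (-4))(x - (4)) = 0.
Roots r₁ = -4, r₂ = 4 (distinct).
General solution: s(n) = A·(-4)^n + B·(4)^n.
From s(0) = -1: A + B = -1.
From s(1) = 5: -4A + 4B = 5.
Solving: A = - \frac{9}{8}, B = \frac{1}{8}.
So s(n) = - \frac{9 \left(-4\right)^{n}}{8} + \frac{4^{n}}{8}.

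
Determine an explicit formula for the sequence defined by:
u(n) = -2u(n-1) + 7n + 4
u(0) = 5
First-order linear with linear forcing.
Homogeneous solution: u_h(n) = A·(-2)^n.
Try particular u_p(n) = pn + q. Substituting:
  pn + q = -2(p(n-1) + q) + 7n + 4.
Matching the n-coefficient: p = -2p + 7 ⇒ p = \frac{7}{3}.
Matching constants: q = 2p - 2q + 4 ⇒ q = \frac{26}{9}.
General: u(n) = A·(-2)^n + \frac{7 n}{3} + \frac{26}{9}.
Apply u(0) = 5: A + \frac{26}{9} = 5 ⇒ A = \frac{19}{9}.
So u(n) = \frac{19 \left(-2\right)^{n}}{9} + \frac{7 n}{3} + \frac{26}{9}.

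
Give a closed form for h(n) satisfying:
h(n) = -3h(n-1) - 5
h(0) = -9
First-order linear non-homogeneous.
Homogeneous solution: h_h(n) = A·(-3)^n.
Try constant particular solution h_p = K: K = -3K - 5 ⇒ K = - \frac{5}{4}.
General: h(n) = A·(-3)^n - \frac{5}{4}.
Apply h(0) = -9: A - \frac{5}{4} = -9 ⇒ A = - \frac{31}{4}.
So h(n) = - \frac{31 \left(-3\right)^{n}}{4} - \frac{5}{4}.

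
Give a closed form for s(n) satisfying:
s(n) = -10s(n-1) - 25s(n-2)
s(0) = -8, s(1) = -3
Characteristic equation: x² + 10x + 25 = 0, which is (x - (-5))².
Repeated root r = -5.
General solution: s(n) = (A + Bn)·(-5)^n.
From s(0) = -8: A = -8.
From s(1) = -3: (A + B)·(-5) = -3 ⇒ B = \frac{43}{5}.
So s(n) = \left(\frac{43 n}{5} - 8\right) \cdot (-5)^n.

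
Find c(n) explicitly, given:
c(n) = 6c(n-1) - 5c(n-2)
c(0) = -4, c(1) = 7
Characteristic equation: x² - 6x + 5 = 0, which factors as (x - (1))(x - (5)) = 0.
Roots r₁ = 1, r₂ = 5 (distinct).
General solution: c(n) = A·(1)^n + B·(5)^n.
From c(0) = -4: A + B = -4.
From c(1) = 7: A + 5B = 7.
Solving: A = - \frac{27}{4}, B = \frac{11}{4}.
So c(n) = \frac{11 \cdot 5^{n}}{4} - \frac{27}{4}.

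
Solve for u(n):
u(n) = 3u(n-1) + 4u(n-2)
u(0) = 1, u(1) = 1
Characteristic equation: x² - 3x - 4 = 0, which factors as (x - (-1))(x - (4)) = 0.
Roots r₁ = -1, r₂ = 4 (distinct).
General solution: u(n) = A·(-1)^n + B·(4)^n.
From u(0) = 1: A + B = 1.
From u(1) = 1: -A + 4B = 1.
Solving: A = \frac{3}{5}, B = \frac{2}{5}.
So u(n) = \frac{3 \left(-1\right)^{n}}{5} + \frac{2 \cdot 4^{n}}{5}.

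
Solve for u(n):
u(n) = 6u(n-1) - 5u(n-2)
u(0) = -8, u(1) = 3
Characteristic equation: x² - 6x + 5 = 0, which factors as (x - (5))(x - (1)) = 0.
Roots r₁ = 5, r₂ = 1 (distinct).
General solution: u(n) = A·(5)^n + B·(1)^n.
From u(0) = -8: A + B = -8.
From u(1) = 3: 5A + B = 3.
Solving: A = \frac{11}{4}, B = - \frac{43}{4}.
So u(n) = \frac{11 \cdot 5^{n}}{4} - \frac{43}{4}.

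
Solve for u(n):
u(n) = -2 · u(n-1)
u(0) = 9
Pure geometric recurrence with ratio -2.
By induction u(n) = u(0) · (-2)^n = 9 \left(-2\right)^{n}.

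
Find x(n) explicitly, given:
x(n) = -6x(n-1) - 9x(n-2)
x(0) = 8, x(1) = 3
Characteristic equation: x² + 6x + 9 = 0, which is (x - (-3))².
Repeated root r = -3.
General solution: x(n) = (A + Bn)·(-3)^n.
From x(0) = 8: A = 8.
From x(1) = 3: (A + B)·(-3) = 3 ⇒ B = -9.
So x(n) = \left(8 - 9 n\right) \cdot (-3)^n.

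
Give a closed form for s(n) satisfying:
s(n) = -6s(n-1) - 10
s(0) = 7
First-order linear non-homogeneous.
Homogeneous solution: s_h(n) = A·(-6)^n.
Try constant particular solution s_p = K: K = -6K - 10 ⇒ K = - \frac{10}{7}.
General: s(n) = A·(-6)^n - \frac{10}{7}.
Apply s(0) = 7: A - \frac{10}{7} = 7 ⇒ A = \frac{59}{7}.
So s(n) = \frac{59 \left(-6\right)^{n}}{7} - \frac{10}{7}.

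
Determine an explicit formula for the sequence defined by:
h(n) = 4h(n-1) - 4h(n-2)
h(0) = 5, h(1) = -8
Characteristic equation: x² - 4x + 4 = 0, which is (x - (2))².
Repeated root r = 2.
General solution: h(n) = (A + Bn)·(2)^n.
From h(0) = 5: A = 5.
From h(1) = -8: (A + B)·(2) = -8 ⇒ B = -9.
So h(n) = \left(5 - 9 n\right) \cdot (2)^n.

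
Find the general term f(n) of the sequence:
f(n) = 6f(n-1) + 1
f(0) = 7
First-order linear non-homogeneous.
Homogeneous solution: f_h(n) = A·(6)^n.
Try constant particular solution f_p = K: K = 6K + 1 ⇒ K = - \frac{1}{5}.
General: f(n) = A·(6)^n - \frac{1}{5}.
Apply f(0) = 7: A - \frac{1}{5} = 7 ⇒ A = \frac{36}{5}.
So f(n) = \frac{36 \cdot 6^{n}}{5} - \frac{1}{5}.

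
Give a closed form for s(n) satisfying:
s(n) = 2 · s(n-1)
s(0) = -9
Pure geometric recurrence with ratio 2.
By induction s(n) = s(0) · (2)^n = - 9 \cdot 2^{n}.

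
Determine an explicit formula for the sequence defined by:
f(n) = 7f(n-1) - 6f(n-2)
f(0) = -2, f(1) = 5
Characteristic equation: x² - 7x + 6 = 0, which factors as (x - (6))(x - (1)) = 0.
Roots r₁ = 6, r₂ = 1 (distinct).
General solution: f(n) = A·(6)^n + B·(1)^n.
From f(0) = -2: A + B = -2.
From f(1) = 5: 6A + B = 5.
Solving: A = \frac{7}{5}, B = - \frac{17}{5}.
So f(n) = \frac{7 \cdot 6^{n}}{5} - \frac{17}{5}.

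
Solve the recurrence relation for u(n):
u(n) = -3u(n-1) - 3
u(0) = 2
First-order linear non-homogeneous.
Homogeneous solution: u_h(n) = A·(-3)^n.
Try constant particular solution u_p = K: K = -3K - 3 ⇒ K = - \frac{3}{4}.
General: u(n) = A·(-3)^n - \frac{3}{4}.
Apply u(0) = 2: A - \frac{3}{4} = 2 ⇒ A = \frac{11}{4}.
So u(n) = \frac{11 \left(-3\right)^{n}}{4} - \frac{3}{4}.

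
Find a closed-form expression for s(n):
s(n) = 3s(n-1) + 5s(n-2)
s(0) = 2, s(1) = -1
Characteristic equation: x² - 3x - 5 = 0.
Discriminant Δ = (3)² + 4·(5) = 29.
Roots r₁,₂ = (3 ± √29)/2, so r₁ = \frac{3}{2} + \frac{\sqrt{29}}{2}, r₂ = \frac{3}{2} - \frac{\sqrt{29}}{2}.
General solution: s(n) = A·r₁^n + B·r₂^n.
From the initial conditions, A + B = 2 and r₁A + r₂B = -1.
Since r₁ - r₂ = √29: A = (-1 - (2)r₂)/√29 = 1 - \frac{4 \sqrt{29}}{29}, and B = 2 - A = \frac{4 \sqrt{29}}{29} + 1.
So s(n) = \left(1 - \frac{4 \sqrt{29}}{29}\right)\left(\frac{3}{2} + \frac{\sqrt{29}}{2}\right)^n + \left(\frac{4 \sqrt{29}}{29} + 1\right)\left(\frac{3}{2} - \frac{\sqrt{29}}{2}\right)^n.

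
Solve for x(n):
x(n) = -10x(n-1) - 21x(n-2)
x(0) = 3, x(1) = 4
Characteristic equation: x² + 10x + 21 = 0, which factors as (x - (-7))(x - (-3)) = 0.
Roots r₁ = -7, r₂ = -3 (distinct).
General solution: x(n) = A·(-7)^n + B·(-3)^n.
From x(0) = 3: A + B = 3.
From x(1) = 4: -7A - 3B = 4.
Solving: A = - \frac{13}{4}, B = \frac{25}{4}.
So x(n) = \frac{25 \left(-3\right)^{n}}{4} - \frac{13 \left(-7\right)^{n}}{4}.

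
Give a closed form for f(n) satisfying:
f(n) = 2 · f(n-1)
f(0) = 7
Pure geometric recurrence with ratio 2.
By induction f(n) = f(0) · (2)^n = 7 \cdot 2^{n}.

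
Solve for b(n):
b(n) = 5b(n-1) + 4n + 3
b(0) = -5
First-order linear with linear forcing.
Homogeneous solution: b_h(n) = A·(5)^n.
Try particular b_p(n) = pn + q. Substituting:
  pn + q = 5(p(n-1) + q) + 4n + 3.
Matching the n-coefficient: p = 5p + 4 ⇒ p = -1.
Matching constants: q = -5p + 5q + 3 ⇒ q = -2.
General: b(n) = A·(5)^n - n - 2.
Apply b(0) = -5: A - 2 = -5 ⇒ A = -3.
So b(n) = - 3 \cdot 5^{n} - n - 2.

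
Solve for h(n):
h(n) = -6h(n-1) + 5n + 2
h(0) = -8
First-order linear with linear forcing.
Homogeneous solution: h_h(n) = A·(-6)^n.
Try particular h_p(n) = pn + q. Substituting:
  pn + q = -6(p(n-1) + q) + 5n + 2.
Matching the n-coefficient: p = -6p + 5 ⇒ p = \frac{5}{7}.
Matching constants: q = 6p - 6q + 2 ⇒ q = \frac{44}{49}.
General: h(n) = A·(-6)^n + \frac{5 n}{7} + \frac{44}{49}.
Apply h(0) = -8: A + \frac{44}{49} = -8 ⇒ A = - \frac{436}{49}.
So h(n) = - \frac{436 \left(-6\right)^{n}}{49} + \frac{5 n}{7} + \frac{44}{49}.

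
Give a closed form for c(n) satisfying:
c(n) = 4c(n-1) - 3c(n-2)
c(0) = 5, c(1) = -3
Characteristic equation: x² - 4x + 3 = 0, which factors as (x - (3))(x - (1)) = 0.
Roots r₁ = 3, r₂ = 1 (distinct).
General solution: c(n) = A·(3)^n + B·(1)^n.
From c(0) = 5: A + B = 5.
From c(1) = -3: 3A + B = -3.
Solving: A = -4, B = 9.
So c(n) = 9 - 4 \cdot 3^{n}.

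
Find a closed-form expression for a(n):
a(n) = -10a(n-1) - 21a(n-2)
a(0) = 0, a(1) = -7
Characteristic equation: x² + 10x + 21 = 0, which factors as (x - (-7))(x - (-3)) = 0.
Roots r₁ = -7, r₂ = -3 (distinct).
General solution: a(n) = A·(-7)^n + B·(-3)^n.
From a(0) = 0: A + B = 0.
From a(1) = -7: -7A - 3B = -7.
Solving: A = \frac{7}{4}, B = - \frac{7}{4}.
So a(n) = - \frac{7 \left(-3\right)^{n}}{4} + \frac{7 \left(-7\right)^{n}}{4}.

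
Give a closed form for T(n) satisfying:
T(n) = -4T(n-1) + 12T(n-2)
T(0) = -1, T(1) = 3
Characteristic equation: x² + 4x - 12 = 0, which factors as (x - (-6))(x - (2)) = 0.
Roots r₁ = -6, r₂ = 2 (distinct).
General solution: T(n) = A·(-6)^n + B·(2)^n.
From T(0) = -1: A + B = -1.
From T(1) = 3: -6A + 2B = 3.
Solving: A = - \frac{5}{8}, B = - \frac{3}{8}.
So T(n) = - \frac{5 \left(-6\right)^{n}}{8} - \frac{3 \cdot 2^{n}}{8}.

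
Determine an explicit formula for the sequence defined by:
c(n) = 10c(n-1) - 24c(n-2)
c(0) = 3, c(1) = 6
Characteristic equation: x² - 10x + 24 = 0, which factors as (x - (6))(x - (4)) = 0.
Roots r₁ = 6, r₂ = 4 (distinct).
General solution: c(n) = A·(6)^n + B·(4)^n.
From c(0) = 3: A + B = 3.
From c(1) = 6: 6A + 4B = 6.
Solving: A = -3, B = 6.
So c(n) = 6 \cdot 4^{n} - 3 \cdot 6^{n}.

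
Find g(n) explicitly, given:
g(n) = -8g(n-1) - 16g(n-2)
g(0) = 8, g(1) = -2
Characteristic equation: x² + 8x + 16 = 0, which is (x - (-4))².
Repeated root r = -4.
General solution: g(n) = (A + Bn)·(-4)^n.
From g(0) = 8: A = 8.
From g(1) = -2: (A + B)·(-4) = -2 ⇒ B = - \frac{15}{2}.
So g(n) = \left(8 - \frac{15 n}{2}\right) \cdot (-4)^n.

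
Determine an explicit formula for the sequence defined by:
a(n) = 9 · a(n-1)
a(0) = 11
Pure geometric recurrence with ratio 9.
By induction a(n) = a(0) · (9)^n = 11 \cdot 9^{n}.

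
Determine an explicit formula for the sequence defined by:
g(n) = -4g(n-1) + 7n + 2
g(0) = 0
First-order linear with linear forcing.
Homogeneous solution: g_h(n) = A·(-4)^n.
Try particular g_p(n) = pn + q. Substituting:
  pn + q = -4(p(n-1) + q) + 7n + 2.
Matching the n-coefficient: p = -4p + 7 ⇒ p = \frac{7}{5}.
Matching constants: q = 4p - 4q + 2 ⇒ q = \frac{38}{25}.
General: g(n) = A·(-4)^n + \frac{7 n}{5} + \frac{38}{25}.
Apply g(0) = 0: A + \frac{38}{25} = 0 ⇒ A = - \frac{38}{25}.
So g(n) = - \frac{38 \left(-4\right)^{n}}{25} + \frac{7 n}{5} + \frac{38}{25}.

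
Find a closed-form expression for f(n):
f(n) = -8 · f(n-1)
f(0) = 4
Pure geometric recurrence with ratio -8.
By induction f(n) = f(0) · (-8)^n = 4 \left(-8\right)^{n}.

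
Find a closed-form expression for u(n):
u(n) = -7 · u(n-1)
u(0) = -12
Pure geometric recurrence with ratio -7.
By induction u(n) = u(0) · (-7)^n = - 12 \left(-7\right)^{n}.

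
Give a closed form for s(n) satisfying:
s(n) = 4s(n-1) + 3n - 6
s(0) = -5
First-order linear with linear forcing.
Homogeneous solution: s_h(n) = A·(4)^n.
Try particular s_p(n) = pn + q. Substituting:
  pn + q = 4(p(n-1) + q) + 3n - 6.
Matching the n-coefficient: p = 4p + 3 ⇒ p = -1.
Matching constants: q = -4p + 4q - 6 ⇒ q = \frac{2}{3}.
General: s(n) = A·(4)^n - n + \frac{2}{3}.
Apply s(0) = -5: A + \frac{2}{3} = -5 ⇒ A = - \frac{17}{3}.
So s(n) = - \frac{17 \cdot 4^{n}}{3} - n + \frac{2}{3}.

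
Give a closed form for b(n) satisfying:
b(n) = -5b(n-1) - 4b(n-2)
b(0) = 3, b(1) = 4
Characteristic equation: x² + 5x + 4 = 0, which factors as (x - (-4))(x - (-1)) = 0.
Roots r₁ = -4, r₂ = -1 (distinct).
General solution: b(n) = A·(-4)^n + B·(-1)^n.
From b(0) = 3: A + B = 3.
From b(1) = 4: -4A - B = 4.
Solving: A = - \frac{7}{3}, B = \frac{16}{3}.
So b(n) = \frac{16 \left(-1\right)^{n}}{3} - \frac{7 \left(-4\right)^{n}}{3}.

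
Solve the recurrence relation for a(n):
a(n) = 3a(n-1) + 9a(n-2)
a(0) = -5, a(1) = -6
Characteristic equation: x² - 3x - 9 = 0.
Discriminant Δ = (3)² + 4·(9) = 45.
Roots r₁,₂ = (3 ± √45)/2, so r₁ = \frac{3}{2} + \frac{3 \sqrt{5}}{2}, r₂ = \frac{3}{2} - \frac{3 \sqrt{5}}{2}.
General solution: a(n) = A·r₁^n + B·r₂^n.
From the initial conditions, A + B = -5 and r₁A + r₂B = -6.
Since r₁ - r₂ = √45: A = (-6 - (-5)r₂)/√45 = - \frac{5}{2} + \frac{\sqrt{5}}{10}, and B = -5 - A = - \frac{5}{2} - \frac{\sqrt{5}}{10}.
So a(n) = \left(- \frac{5}{2} + \frac{\sqrt{5}}{10}\right)\left(\frac{3}{2} + \frac{3 \sqrt{5}}{2}\right)^n + \left(- \frac{5}{2} - \frac{\sqrt{5}}{10}\right)\left(\frac{3}{2} - \frac{3 \sqrt{5}}{2}\right)^n.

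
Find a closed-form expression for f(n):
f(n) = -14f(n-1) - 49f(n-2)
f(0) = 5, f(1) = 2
Characteristic equation: x² + 14x + 49 = 0, which is (x - (-7))².
Repeated root r = -7.
General solution: f(n) = (A + Bn)·(-7)^n.
From f(0) = 5: A = 5.
From f(1) = 2: (A + B)·(-7) = 2 ⇒ B = - \frac{37}{7}.
So f(n) = \left(5 - \frac{37 n}{7}\right) \cdot (-7)^n.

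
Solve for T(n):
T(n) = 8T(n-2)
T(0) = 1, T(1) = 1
Characteristic equation: x² - 8 = 0.
Discriminant Δ = (0)² + 4·(8) = 32.
Roots r₁,₂ = (0 ± √32)/2, so r₁ = 2 \sqrt{2}, r₂ = - 2 \sqrt{2}.
General solution: T(n) = A·r₁^n + B·r₂^n.
From the initial conditions, A + B = 1 and r₁A + r₂B = 1.
Since r₁ - r₂ = √32: A = (1 - (1)r₂)/√32 = \frac{\sqrt{2}}{8} + \frac{1}{2}, and B = 1 - A = \frac{1}{2} - \frac{\sqrt{2}}{8}.
So T(n) = \left(\frac{\sqrt{2}}{8} + \frac{1}{2}\right)\left(2 \sqrt{2}\right)^n + \left(\frac{1}{2} - \frac{\sqrt{2}}{8}\right)\left(- 2 \sqrt{2}\right)^n.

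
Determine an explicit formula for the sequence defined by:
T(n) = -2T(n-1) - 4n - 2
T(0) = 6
First-order linear with linear forcing.
Homogeneous solution: T_h(n) = A·(-2)^n.
Try particular T_p(n) = pn + q. Substituting:
  pn + q = -2(p(n-1) + q) - 4n - 2.
Matching the n-coefficient: p = -2p - 4 ⇒ p = - \frac{4}{3}.
Matching constants: q = 2p - 2q - 2 ⇒ q = - \frac{14}{9}.
General: T(n) = A·(-2)^n - \frac{4 n}{3} - \frac{14}{9}.
Apply T(0) = 6: A - \frac{14}{9} = 6 ⇒ A = \frac{68}{9}.
So T(n) = \frac{68 \left(-2\right)^{n}}{9} - \frac{4 n}{3} - \frac{14}{9}.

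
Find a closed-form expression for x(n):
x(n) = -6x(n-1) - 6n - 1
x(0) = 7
First-order linear with linear forcing.
Homogeneous solution: x_h(n) = A·(-6)^n.
Try particular x_p(n) = pn + q. Substituting:
  pn + q = -6(p(n-1) + q) - 6n - 1.
Matching the n-coefficient: p = -6p - 6 ⇒ p = - \frac{6}{7}.
Matching constants: q = 6p - 6q - 1 ⇒ q = - \frac{43}{49}.
General: x(n) = A·(-6)^n - \frac{6 n}{7} - \frac{43}{49}.
Apply x(0) = 7: A - \frac{43}{49} = 7 ⇒ A = \frac{386}{49}.
So x(n) = \frac{386 \left(-6\right)^{n}}{49} - \frac{6 n}{7} - \frac{43}{49}.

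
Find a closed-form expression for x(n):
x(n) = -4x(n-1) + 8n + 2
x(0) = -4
First-order linear with linear forcing.
Homogeneous solution: x_h(n) = A·(-4)^n.
Try particular x_p(n) = pn + q. Substituting:
  pn + q = -4(p(n-1) + q) + 8n + 2.
Matching the n-coefficient: p = -4p + 8 ⇒ p = \frac{8}{5}.
Matching constants: q = 4p - 4q + 2 ⇒ q = \frac{42}{25}.
General: x(n) = A·(-4)^n + \frac{8 n}{5} + \frac{42}{25}.
Apply x(0) = -4: A + \frac{42}{25} = -4 ⇒ A = - \frac{142}{25}.
So x(n) = - \frac{142 \left(-4\right)^{n}}{25} + \frac{8 n}{5} + \frac{42}{25}.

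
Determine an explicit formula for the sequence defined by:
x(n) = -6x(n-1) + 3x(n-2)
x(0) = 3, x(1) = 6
Characteristic equation: x² + 6x - 3 = 0.
Discriminant Δ = (-6)² + 4·(3) = 48.
Roots r₁,₂ = (-6 ± √48)/2, so r₁ = -3 + 2 \sqrt{3}, r₂ = - 2 \sqrt{3} - 3.
General solution: x(n) = A·r₁^n + B·r₂^n.
From the initial conditions, A + B = 3 and r₁A + r₂B = 6.
Since r₁ - r₂ = √48: A = (6 - (3)r₂)/√48 = \frac{3}{2} + \frac{5 \sqrt{3}}{4}, and B = 3 - A = \frac{3}{2} - \frac{5 \sqrt{3}}{4}.
So x(n) = \left(\frac{3}{2} + \frac{5 \sqrt{3}}{4}\right)\left(-3 + 2 \sqrt{3}\right)^n + \left(\frac{3}{2} - \frac{5 \sqrt{3}}{4}\right)\left(- 2 \sqrt{3} - 3\right)^n.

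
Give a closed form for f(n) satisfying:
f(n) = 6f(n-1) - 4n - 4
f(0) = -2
First-order linear with linear forcing.
Homogeneous solution: f_h(n) = A·(6)^n.
Try particular f_p(n) = pn + q. Substituting:
  pn + q = 6(p(n-1) + q) - 4n - 4.
Matching the n-coefficient: p = 6p - 4 ⇒ p = \frac{4}{5}.
Matching constants: q = -6p + 6q - 4 ⇒ q = \frac{44}{25}.
General: f(n) = A·(6)^n + \frac{4 n}{5} + \frac{44}{25}.
Apply f(0) = -2: A + \frac{44}{25} = -2 ⇒ A = - \frac{94}{25}.
So f(n) = - \frac{94 \cdot 6^{n}}{25} + \frac{4 n}{5} + \frac{44}{25}.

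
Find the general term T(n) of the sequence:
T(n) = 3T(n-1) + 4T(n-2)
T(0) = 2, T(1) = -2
Characteristic equation: x² - 3x - 4 = 0, which factors as (x - (4))(x - (-1)) = 0.
Roots r₁ = 4, r₂ = -1 (distinct).
General solution: T(n) = A·(4)^n + B·(-1)^n.
From T(0) = 2: A + B = 2.
From T(1) = -2: 4A - B = -2.
Solving: A = 0, B = 2.
So T(n) = 2 \left(-1\right)^{n}.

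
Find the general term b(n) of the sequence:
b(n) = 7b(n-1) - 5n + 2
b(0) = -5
First-order linear with linear forcing.
Homogeneous solution: b_h(n) = A·(7)^n.
Try particular b_p(n) = pn + q. Substituting:
  pn + q = 7(p(n-1) + q) - 5n + 2.
Matching the n-coefficient: p = 7p - 5 ⇒ p = \frac{5}{6}.
Matching constants: q = -7p + 7q + 2 ⇒ q = \frac{23}{36}.
General: b(n) = A·(7)^n + \frac{5 n}{6} + \frac{23}{36}.
Apply b(0) = -5: A + \frac{23}{36} = -5 ⇒ A = - \frac{203}{36}.
So b(n) = - \frac{203 \cdot 7^{n}}{36} + \frac{5 n}{6} + \frac{23}{36}.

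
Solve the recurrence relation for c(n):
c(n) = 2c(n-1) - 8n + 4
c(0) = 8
First-order linear with linear forcing.
Homogeneous solution: c_h(n) = A·(2)^n.
Try particular c_p(n) = pn + q. Substituting:
  pn + q = 2(p(n-1) + q) - 8n + 4.
Matching the n-coefficient: p = 2p - 8 ⇒ p = 8.
Matching constants: q = -2p + 2q + 4 ⇒ q = 12.
General: c(n) = A·(2)^n + 8 n + 12.
Apply c(0) = 8: A + 12 = 8 ⇒ A = -4.
So c(n) = - 4 \cdot 2^{n} + 8 n + 12.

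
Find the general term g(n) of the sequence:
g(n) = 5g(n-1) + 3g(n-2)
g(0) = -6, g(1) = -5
Characteristic equation: x² - 5x - 3 = 0.
Discriminant Δ = (5)² + 4·(3) = 37.
Roots r₁,₂ = (5 ± √37)/2, so r₁ = \frac{5}{2} + \frac{\sqrt{37}}{2}, r₂ = \frac{5}{2} - \frac{\sqrt{37}}{2}.
General solution: g(n) = A·r₁^n + B·r₂^n.
From the initial conditions, A + B = -6 and r₁A + r₂B = -5.
Since r₁ - r₂ = √37: A = (-5 - (-6)r₂)/√37 = -3 + \frac{10 \sqrt{37}}{37}, and B = -6 - A = -3 - \frac{10 \sqrt{37}}{37}.
So g(n) = \left(-3 + \frac{10 \sqrt{37}}{37}\right)\left(\frac{5}{2} + \frac{\sqrt{37}}{2}\right)^n + \left(-3 - \frac{10 \sqrt{37}}{37}\right)\left(\frac{5}{2} - \frac{\sqrt{37}}{2}\right)^n.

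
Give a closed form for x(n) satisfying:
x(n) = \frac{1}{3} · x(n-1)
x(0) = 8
Pure geometric recurrence with ratio \frac{1}{3}.
By induction x(n) = x(0) · (\frac{1}{3})^n = 8 \cdot 3^{- n}.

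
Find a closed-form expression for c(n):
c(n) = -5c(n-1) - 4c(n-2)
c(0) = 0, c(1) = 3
Characteristic equation: x² + 5x + 4 = 0, which factors as (x - (-4))(x - (-1)) = 0.
Roots r₁ = -4, r₂ = -1 (distinct).
General solution: c(n) = A·(-4)^n + B·(-1)^n.
From c(0) = 0: A + B = 0.
From c(1) = 3: -4A - B = 3.
Solving: A = -1, B = 1.
So c(n) = \left(-1\right)^{n} - \left(-4\right)^{n}.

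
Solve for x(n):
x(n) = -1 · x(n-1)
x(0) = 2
Pure geometric recurrence with ratio -1.
By induction x(n) = x(0) · (-1)^n = 2 \left(-1\right)^{n}.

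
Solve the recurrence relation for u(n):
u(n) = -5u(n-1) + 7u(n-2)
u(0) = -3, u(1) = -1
Characteristic equation: x² + 5x - 7 = 0.
Discriminant Δ = (-5)² + 4·(7) = 53.
Roots r₁,₂ = (-5 ± √53)/2, so r₁ = - \frac{5}{2} + \frac{\sqrt{53}}{2}, r₂ = - \frac{\sqrt{53}}{2} - \frac{5}{2}.
General solution: u(n) = A·r₁^n + B·r₂^n.
From the initial conditions, A + B = -3 and r₁A + r₂B = -1.
Since r₁ - r₂ = √53: A = (-1 - (-3)r₂)/√53 = - \frac{3}{2} - \frac{17 \sqrt{53}}{106}, and B = -3 - A = - \frac{3}{2} + \frac{17 \sqrt{53}}{106}.
So u(n) = \left(- \frac{3}{2} - \frac{17 \sqrt{53}}{106}\right)\left(- \frac{5}{2} + \frac{\sqrt{53}}{2}\right)^n + \left(- \frac{3}{2} + \frac{17 \sqrt{53}}{106}\right)\left(- \frac{\sqrt{53}}{2} - \frac{5}{2}\right)^n.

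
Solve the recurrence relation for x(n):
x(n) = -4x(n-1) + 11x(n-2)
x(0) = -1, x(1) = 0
Characteristic equation: x² + 4x - 11 = 0.
Discriminant Δ = (-4)² + 4·(11) = 60.
Roots r₁,₂ = (-4 ± √60)/2, so r₁ = -2 + \sqrt{15}, r₂ = - \sqrt{15} - 2.
General solution: x(n) = A·r₁^n + B·r₂^n.
From the initial conditions, A + B = -1 and r₁A + r₂B = 0.
Since r₁ - r₂ = √60: A = (0 - (-1)r₂)/√60 = - \frac{1}{2} - \frac{\sqrt{15}}{15}, and B = -1 - A = - \frac{1}{2} + \frac{\sqrt{15}}{15}.
So x(n) = \left(- \frac{1}{2} - \frac{\sqrt{15}}{15}\right)\left(-2 + \sqrt{15}\right)^n + \left(- \frac{1}{2} + \frac{\sqrt{15}}{15}\right)\left(- \sqrt{15} - 2\right)^n.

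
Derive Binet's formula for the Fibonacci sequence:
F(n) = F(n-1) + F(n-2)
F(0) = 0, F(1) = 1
This is the Fibonacci sequence.
Characteristic equation: x² - x - 1 = 0; roots r₁ = \frac{1}{2} + \frac{\sqrt{5}}{2}, r₂ = \frac{1}{2} - \frac{\sqrt{5}}{2}.
General: F(n) = A·r₁^n + B·r₂^n. Solving with F(0)=0, F(1)=1 gives A = \frac{\sqrt{5}}{5}, B = - \frac{\sqrt{5}}{5}.
So F(n) = \frac{2^{- n} \sqrt{5} \left(- \left(1 - \sqrt{5}\right)^{n} + \left(1 + \sqrt{5}\right)^{n}\right)}{5}.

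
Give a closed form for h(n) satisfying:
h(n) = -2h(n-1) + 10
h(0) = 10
First-order linear non-homogeneous.
Homogeneous solution: h_h(n) = A·(-2)^n.
Try constant particular solution h_p = K: K = -2K + 10 ⇒ K = \frac{10}{3}.
General: h(n) = A·(-2)^n + \frac{10}{3}.
Apply h(0) = 10: A + \frac{10}{3} = 10 ⇒ A = \frac{20}{3}.
So h(n) = \frac{20 \left(-2\right)^{n}}{3} + \frac{10}{3}.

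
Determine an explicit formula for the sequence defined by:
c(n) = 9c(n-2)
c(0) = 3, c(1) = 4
Characteristic equation: x² - 9 = 0, which factors as (x - (-3))(x - (3)) = 0.
Roots r₁ = -3, r₂ = 3 (distinct).
General solution: c(n) = A·(-3)^n + B·(3)^n.
From c(0) = 3: A + B = 3.
From c(1) = 4: -3A + 3B = 4.
Solving: A = \frac{5}{6}, B = \frac{13}{6}.
So c(n) = \frac{5 \left(-3\right)^{n}}{6} + \frac{13 \cdot 3^{n}}{6}.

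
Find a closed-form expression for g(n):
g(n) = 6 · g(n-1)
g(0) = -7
Pure geometric recurrence with ratio 6.
By induction g(n) = g(0) · (6)^n = - 7 \cdot 6^{n}.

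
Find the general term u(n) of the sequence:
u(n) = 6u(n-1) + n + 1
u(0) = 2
First-order linear with linear forcing.
Homogeneous solution: u_h(n) = A·(6)^n.
Try particular u_p(n) = pn + q. Substituting:
  pn + q = 6(p(n-1) + q) + n + 1.
Matching the n-coefficient: p = 6p + 1 ⇒ p = - \frac{1}{5}.
Matching constants: q = -6p + 6q + 1 ⇒ q = - \frac{11}{25}.
General: u(n) = A·(6)^n - \frac{n}{5} - \frac{11}{25}.
Apply u(0) = 2: A - \frac{11}{25} = 2 ⇒ A = \frac{61}{25}.
So u(n) = \frac{61 \cdot 6^{n}}{25} - \frac{n}{5} - \frac{11}{25}.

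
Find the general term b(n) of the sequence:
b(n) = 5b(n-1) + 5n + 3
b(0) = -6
First-order linear with linear forcing.
Homogeneous solution: b_h(n) = A·(5)^n.
Try particular b_p(n) = pn + q. Substituting:
  pn + q = 5(p(n-1) + q) + 5n + 3.
Matching the n-coefficient: p = 5p + 5 ⇒ p = - \frac{5}{4}.
Matching constants: q = -5p + 5q + 3 ⇒ q = - \frac{37}{16}.
General: b(n) = A·(5)^n - \frac{5 n}{4} - \frac{37}{16}.
Apply b(0) = -6: A - \frac{37}{16} = -6 ⇒ A = - \frac{59}{16}.
So b(n) = - \frac{59 \cdot 5^{n}}{16} - \frac{5 n}{4} - \frac{37}{16}.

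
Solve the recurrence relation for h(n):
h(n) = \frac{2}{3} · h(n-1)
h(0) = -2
Pure geometric recurrence with ratio \frac{2}{3}.
By induction h(n) = h(0) · (\frac{2}{3})^n = - 2 \left(\frac{2}{3}\right)^{n}.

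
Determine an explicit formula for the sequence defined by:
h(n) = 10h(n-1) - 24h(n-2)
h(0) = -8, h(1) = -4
Characteristic equation: x² - 10x + 24 = 0, which factors as (x - (6))(x - (4)) = 0.
Roots r₁ = 6, r₂ = 4 (distinct).
General solution: h(n) = A·(6)^n + B·(4)^n.
From h(0) = -8: A + B = -8.
From h(1) = -4: 6A + 4B = -4.
Solving: A = 14, B = -22.
So h(n) = - 22 \cdot 4^{n} + 14 \cdot 6^{n}.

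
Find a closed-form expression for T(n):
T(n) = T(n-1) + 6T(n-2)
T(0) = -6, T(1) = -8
Characteristic equation: x² - x - 6 = 0, which factors as (x - (3))(x - (-2)) = 0.
Roots r₁ = 3, r₂ = -2 (distinct).
General solution: T(n) = A·(3)^n + B·(-2)^n.
From T(0) = -6: A + B = -6.
From T(1) = -8: 3A - 2B = -8.
Solving: A = -4, B = -2.
So T(n) = - 2 \left(-2\right)^{n} - 4 \cdot 3^{n}.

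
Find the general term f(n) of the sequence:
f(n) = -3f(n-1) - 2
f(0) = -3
First-order linear non-homogeneous.
Homogeneous solution: f_h(n) = A·(-3)^n.
Try constant particular solution f_p = K: K = -3K - 2 ⇒ K = - \frac{1}{2}.
General: f(n) = A·(-3)^n - \frac{1}{2}.
Apply f(0) = -3: A - \frac{1}{2} = -3 ⇒ A = - \frac{5}{2}.
So f(n) = - \frac{5 \left(-3\right)^{n}}{2} - \frac{1}{2}.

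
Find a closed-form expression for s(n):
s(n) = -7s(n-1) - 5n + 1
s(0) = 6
First-order linear with linear forcing.
Homogeneous solution: s_h(n) = A·(-7)^n.
Try particular s_p(n) = pn + q. Substituting:
  pn + q = -7(p(n-1) + q) - 5n + 1.
Matching the n-coefficient: p = -7p - 5 ⇒ p = - \frac{5}{8}.
Matching constants: q = 7p - 7q + 1 ⇒ q = - \frac{27}{64}.
General: s(n) = A·(-7)^n - \frac{5 n}{8} - \frac{27}{64}.
Apply s(0) = 6: A - \frac{27}{64} = 6 ⇒ A = \frac{411}{64}.
So s(n) = \frac{411 \left(-7\right)^{n}}{64} - \frac{5 n}{8} - \frac{27}{64}.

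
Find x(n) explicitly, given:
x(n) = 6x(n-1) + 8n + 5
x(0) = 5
First-order linear with linear forcing.
Homogeneous solution: x_h(n) = A·(6)^n.
Try particular x_p(n) = pn + q. Substituting:
  pn + q = 6(p(n-1) + q) + 8n + 5.
Matching the n-coefficient: p = 6p + 8 ⇒ p = - \frac{8}{5}.
Matching constants: q = -6p + 6q + 5 ⇒ q = - \frac{73}{25}.
General: x(n) = A·(6)^n - \frac{8 n}{5} - \frac{73}{25}.
Apply x(0) = 5: A - \frac{73}{25} = 5 ⇒ A = \frac{198}{25}.
So x(n) = \frac{198 \cdot 6^{n}}{25} - \frac{8 n}{5} - \frac{73}{25}.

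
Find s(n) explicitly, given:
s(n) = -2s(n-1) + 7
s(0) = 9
First-order linear non-homogeneous.
Homogeneous solution: s_h(n) = A·(-2)^n.
Try constant particular solution s_p = K: K = -2K + 7 ⇒ K = \frac{7}{3}.
General: s(n) = A·(-2)^n + \frac{7}{3}.
Apply s(0) = 9: A + \frac{7}{3} = 9 ⇒ A = \frac{20}{3}.
So s(n) = \frac{20 \left(-2\right)^{n}}{3} + \frac{7}{3}.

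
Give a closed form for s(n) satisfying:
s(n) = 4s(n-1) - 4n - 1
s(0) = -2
First-order linear with linear forcing.
Homogeneous solution: s_h(n) = A·(4)^n.
Try particular s_p(n) = pn + q. Substituting:
  pn + q = 4(p(n-1) + q) - 4n - 1.
Matching the n-coefficient: p = 4p - 4 ⇒ p = \frac{4}{3}.
Matching constants: q = -4p + 4q - 1 ⇒ q = \frac{19}{9}.
General: s(n) = A·(4)^n + \frac{4 n}{3} + \frac{19}{9}.
Apply s(0) = -2: A + \frac{19}{9} = -2 ⇒ A = - \frac{37}{9}.
So s(n) = - \frac{37 \cdot 4^{n}}{9} + \frac{4 n}{3} + \frac{19}{9}.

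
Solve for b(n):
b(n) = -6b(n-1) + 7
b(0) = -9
First-order linear non-homogeneous.
Homogeneous solution: b_h(n) = A·(-6)^n.
Try constant particular solution b_p = K: K = -6K + 7 ⇒ K = 1.
General: b(n) = A·(-6)^n + 1.
Apply b(0) = -9: A + 1 = -9 ⇒ A = -10.
So b(n) = 1 - 10 \left(-6\right)^{n}.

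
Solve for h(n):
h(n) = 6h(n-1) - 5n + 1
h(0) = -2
First-order linear with linear forcing.
Homogeneous solution: h_h(n) = A·(6)^n.
Try particular h_p(n) = pn + q. Substituting:
  pn + q = 6(p(n-1) + q) - 5n + 1.
Matching the n-coefficient: p = 6p - 5 ⇒ p = 1.
Matching constants: q = -6p + 6q + 1 ⇒ q = 1.
General: h(n) = A·(6)^n + n + 1.
Apply h(0) = -2: A + 1 = -2 ⇒ A = -3.
So h(n) = - 3 \cdot 6^{n} + n + 1.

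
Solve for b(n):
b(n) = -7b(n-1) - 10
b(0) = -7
First-order linear non-homogeneous.
Homogeneous solution: b_h(n) = A·(-7)^n.
Try constant particular solution b_p = K: K = -7K - 10 ⇒ K = - \frac{5}{4}.
General: b(n) = A·(-7)^n - \frac{5}{4}.
Apply b(0) = -7: A - \frac{5}{4} = -7 ⇒ A = - \frac{23}{4}.
So b(n) = - \frac{23 \left(-7\right)^{n}}{4} - \frac{5}{4}.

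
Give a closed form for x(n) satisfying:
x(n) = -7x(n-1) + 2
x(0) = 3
First-order linear non-homogeneous.
Homogeneous solution: x_h(n) = A·(-7)^n.
Try constant particular solution x_p = K: K = -7K + 2 ⇒ K = \frac{1}{4}.
General: x(n) = A·(-7)^n + \frac{1}{4}.
Apply x(0) = 3: A + \frac{1}{4} = 3 ⇒ A = \frac{11}{4}.
So x(n) = \frac{11 \left(-7\right)^{n}}{4} + \frac{1}{4}.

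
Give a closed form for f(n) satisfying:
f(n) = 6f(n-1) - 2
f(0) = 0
First-order linear non-homogeneous.
Homogeneous solution: f_h(n) = A·(6)^n.
Try constant particular solution f_p = K: K = 6K - 2 ⇒ K = \frac{2}{5}.
General: f(n) = A·(6)^n + \frac{2}{5}.
Apply f(0) = 0: A + \frac{2}{5} = 0 ⇒ A = - \frac{2}{5}.
So f(n) = \frac{2}{5} - \frac{2 \cdot 6^{n}}{5}.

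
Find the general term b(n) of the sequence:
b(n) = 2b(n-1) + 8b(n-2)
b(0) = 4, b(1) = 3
Characteristic equation: x² - 2x - 8 = 0, which factors as (x - (4))(x - (-2)) = 0.
Roots r₁ = 4, r₂ = -2 (distinct).
General solution: b(n) = A·(4)^n + B·(-2)^n.
From b(0) = 4: A + B = 4.
From b(1) = 3: 4A - 2B = 3.
Solving: A = \frac{11}{6}, B = \frac{13}{6}.
So b(n) = \frac{13 \left(-2\right)^{n}}{6} + \frac{11 \cdot 4^{n}}{6}.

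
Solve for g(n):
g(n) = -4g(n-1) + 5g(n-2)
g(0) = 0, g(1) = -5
Characteristic equation: x² + 4x - 5 = 0, which factors as (x - (1))(x - (-5)) = 0.
Roots r₁ = 1, r₂ = -5 (distinct).
General solution: g(n) = A·(1)^n + B·(-5)^n.
From g(0) = 0: A + B = 0.
From g(1) = -5: A - 5B = -5.
Solving: A = - \frac{5}{6}, B = \frac{5}{6}.
So g(n) = \frac{5 \left(-5\right)^{n}}{6} - \frac{5}{6}.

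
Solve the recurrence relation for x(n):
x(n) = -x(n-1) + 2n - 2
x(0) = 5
First-order linear with linear forcing.
Homogeneous solution: x_h(n) = A·(-1)^n.
Try particular x_p(n) = pn + q. Substituting:
  pn + q = -(p(n-1) + q) + 2n - 2.
Matching the n-coefficient: p = -p + 2 ⇒ p = 1.
Matching constants: q = p - q - 2 ⇒ q = - \frac{1}{2}.
General: x(n) = A·(-1)^n + n - \frac{1}{2}.
Apply x(0) = 5: A - \frac{1}{2} = 5 ⇒ A = \frac{11}{2}.
So x(n) = \frac{11 \left(-1\right)^{n}}{2} + n - \frac{1}{2}.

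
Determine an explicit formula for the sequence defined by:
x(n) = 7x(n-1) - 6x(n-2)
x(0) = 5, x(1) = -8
Characteristic equation: x² - 7x + 6 = 0, which factors as (x - (1))(x - (6)) = 0.
Roots r₁ = 1, r₂ = 6 (distinct).
General solution: x(n) = A·(1)^n + B·(6)^n.
From x(0) = 5: A + B = 5.
From x(1) = -8: A + 6B = -8.
Solving: A = \frac{38}{5}, B = - \frac{13}{5}.
So x(n) = \frac{38}{5} - \frac{13 \cdot 6^{n}}{5}.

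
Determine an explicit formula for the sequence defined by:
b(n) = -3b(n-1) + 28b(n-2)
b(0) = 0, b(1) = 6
Characteristic equation: x² + 3x - 28 = 0, which factors as (x - (4))(x - (-7)) = 0.
Roots r₁ = 4, r₂ = -7 (distinct).
General solution: b(n) = A·(4)^n + B·(-7)^n.
From b(0) = 0: A + B = 0.
From b(1) = 6: 4A - 7B = 6.
Solving: A = \frac{6}{11}, B = - \frac{6}{11}.
So b(n) = - \frac{6 \left(-7\right)^{n}}{11} + \frac{6 \cdot 4^{n}}{11}.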